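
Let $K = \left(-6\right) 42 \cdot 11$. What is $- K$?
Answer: $2772$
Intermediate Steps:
$K = -2772$ ($K = \left(-252\right) 11 = -2772$)
$- K = \left(-1\right) \left(-2772\right) = 2772$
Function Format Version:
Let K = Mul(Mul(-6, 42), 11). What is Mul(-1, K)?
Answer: 2772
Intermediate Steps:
K = -2772 (K = Mul(-252, 11) = -2772)
Mul(-1, K) = Mul(-1, -2772) = 2772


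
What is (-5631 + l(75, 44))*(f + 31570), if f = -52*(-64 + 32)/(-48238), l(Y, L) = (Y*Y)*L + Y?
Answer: 184224871100112/24119 ≈ 7.6382e+9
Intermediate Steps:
l(Y, L) = Y + L*Y**2 (l(Y, L) = Y**2*L + Y = L*Y**2 + Y = Y + L*Y**2)
f = -832/24119 (f = -52*(-32)*(-1/48238) = 1664*(-1/48238) = -832/24119 ≈ -0.034496)
(-5631 + l(75, 44))*(f + 31570) = (-5631 + 75*(1 + 44*75))*(-832/24119 + 31570) = (-5631 + 75*(1 + 3300))*(761435998/24119) = (-5631 + 75*3301)*(761435998/24119) = (-5631 + 247575)*(761435998/24119) = 241944*(761435998/24119) = 184224871100112/24119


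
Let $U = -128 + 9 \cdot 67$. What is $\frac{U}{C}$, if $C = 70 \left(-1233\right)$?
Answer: $- \frac{95}{17262} \approx -0.0055034$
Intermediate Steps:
$C = -86310$
$U = 475$ ($U = -128 + 603 = 475$)
$\frac{U}{C} = \frac{475}{-86310} = 475 \left(- \frac{1}{86310}\right) = - \frac{95}{17262}$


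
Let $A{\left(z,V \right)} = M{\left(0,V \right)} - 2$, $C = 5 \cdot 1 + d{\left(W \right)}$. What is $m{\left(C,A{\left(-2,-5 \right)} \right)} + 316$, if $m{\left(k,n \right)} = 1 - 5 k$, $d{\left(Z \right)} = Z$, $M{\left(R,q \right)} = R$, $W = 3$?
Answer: $277$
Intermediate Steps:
$C = 8$ ($C = 5 \cdot 1 + 3 = 5 + 3 = 8$)
$A{\left(z,V \right)} = -2$ ($A{\left(z,V \right)} = 0 - 2 = -2$)
$m{\left(C,A{\left(-2,-5 \right)} \right)} + 316 = \left(1 - 40\right) + 316 = -39 + 316 = 277$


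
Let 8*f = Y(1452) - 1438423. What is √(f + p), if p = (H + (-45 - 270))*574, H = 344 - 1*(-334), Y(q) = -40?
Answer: √456866/4 ≈ 168.98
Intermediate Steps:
H = 678 (H = 344 + 334 = 678)
f = -1438463/8 (f = (-40 - 1438423)/8 = (⅛)*(-1438463) = -1438463/8 ≈ -1.7981e+5)
p = 208362 (p = (678 + (-45 - 270))*574 = (678 - 315)*574 = 363*574 = 208362)
√(f + p) = √(-1438463/8 + 208362) = √(228433/8) = √456866/4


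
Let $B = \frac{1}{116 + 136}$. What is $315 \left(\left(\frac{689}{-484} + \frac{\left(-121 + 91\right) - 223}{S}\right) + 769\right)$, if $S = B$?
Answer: $- \frac{9603215055}{484} \approx -1.9841 \cdot 10^{7}$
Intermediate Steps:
$B = \frac{1}{252} \approx 0.0039683$
$S = \frac{1}{252} \approx 0.0039683$
$315 \left(\left(\frac{689}{-484} + \frac{\left(-121 + 91\right) - 223}{S}\right) + 769\right) = 315 \left(\left(\frac{689}{-484} + \left(\left(-121 + 91\right) - 223\right) \frac{1}{\frac{1}{252}}\right) + 769\right) = 315 \left(\left(689 \left(- \frac{1}{484}\right) + \left(-30 - 223\right) 252\right) + 769\right) = 315 \left(\left(- \frac{689}{484} - 63756\right) + 769\right) = 315 \left(- \frac{30858593}{484} + 769\right) = 315 \left(- \frac{30486397}{484}\right) = - \frac{9603215055}{484}$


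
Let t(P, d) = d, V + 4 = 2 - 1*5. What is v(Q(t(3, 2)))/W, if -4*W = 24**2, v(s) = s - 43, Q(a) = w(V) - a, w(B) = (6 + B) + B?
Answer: 53/144 ≈ 0.36806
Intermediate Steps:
V = -7 (V = -4 + (2 - 1*5) = -4 + (2 - 5) = -4 - 3 = -7)
w(B) = 6 + 2*B
Q(a) = -8 - a (Q(a) = (6 + 2*(-7)) - a = (6 - 14) - a = -8 - a)
v(s) = -43 + s
W = -144 (W = -1/4*24**2 = -1/4*576 = -144)
v(Q(t(3, 2)))/W = (-43 + (-8 - 1*2))/(-144) = (-43 + (-8 - 2))*(-1/144) = (-43 - 10)*(-1/144) = -53*(-1/144) = 53/144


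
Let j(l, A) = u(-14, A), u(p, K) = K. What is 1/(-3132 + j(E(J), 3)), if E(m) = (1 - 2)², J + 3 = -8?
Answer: -1/3129 ≈ -0.00031959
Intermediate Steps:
J = -11 (J = -3 - 8 = -11)
E(m) = 1 (E(m) = (-1)² = 1)
j(l, A) = A
1/(-3132 + j(E(J), 3)) = 1/(-3132 + 3) = 1/(-3129) = -1/3129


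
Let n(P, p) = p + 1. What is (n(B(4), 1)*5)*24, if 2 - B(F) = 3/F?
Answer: 240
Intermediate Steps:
B(F) = 2 - 3/F
n(P, p) = 1 + p
(n(B(4), 1)*5)*24 = ((1 + 1)*5)*24 = (2*5)*24 = 10*24 = 240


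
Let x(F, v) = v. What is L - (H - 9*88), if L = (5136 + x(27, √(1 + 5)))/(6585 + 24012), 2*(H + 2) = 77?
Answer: 15414113/20398 + √6/30597 ≈ 755.67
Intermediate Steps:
H = 73/2 (H = -2 + (½)*77 = -2 + 77/2 = 73/2 ≈ 36.500)
L = 1712/10199 + √6/30597 (L = (5136 + √(1 + 5))/(6585 + 24012) = (5136 + √6)/30597 = (5136 + √6)*(1/30597) = 1712/10199 + √6/30597 ≈ 0.16794)
L - (H - 9*88) = (1712/10199 + √6/30597) - (73/2 - 9*88) = (1712/10199 + √6/30597) - (73/2 - 792) = (1712/10199 + √6/30597) - 1*(-1511/2) = (1712/10199 + √6/30597) + 1511/2 = 15414113/20398 + √6/30597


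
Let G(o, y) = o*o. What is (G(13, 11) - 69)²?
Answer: 10000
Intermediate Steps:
G(o, y) = o²
(G(13, 11) - 69)² = (13² - 69)² = (169 - 69)² = 100² = 10000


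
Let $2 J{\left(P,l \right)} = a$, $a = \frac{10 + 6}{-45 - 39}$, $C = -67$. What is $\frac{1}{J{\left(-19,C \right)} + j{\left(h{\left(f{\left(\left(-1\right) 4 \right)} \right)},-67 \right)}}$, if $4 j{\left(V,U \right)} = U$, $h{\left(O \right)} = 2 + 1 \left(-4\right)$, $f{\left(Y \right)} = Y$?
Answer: $- \frac{84}{1415} \approx -0.059364$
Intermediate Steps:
$h{\left(O \right)} = -2$ ($h{\left(O \right)} = 2 - 4 = -2$)
$a = - \frac{4}{21}$ ($a = \frac{16}{-84} = 16 \left(- \frac{1}{84}\right) = - \frac{4}{21} \approx -0.19048$)
$J{\left(P,l \right)} = - \frac{2}{21}$ ($J{\left(P,l \right)} = \frac{1}{2} \left(- \frac{4}{21}\right) = - \frac{2}{21}$)
$j{\left(V,U \right)} = \frac{U}{4}$
$\frac{1}{J{\left(-19,C \right)} + j{\left(h{\left(f{\left(\left(-1\right) 4 \right)} \right)},-67 \right)}} = \frac{1}{- \frac{2}{21} + \frac{1}{4} \left(-67\right)} = \frac{1}{- \frac{2}{21} - \frac{67}{4}} = \frac{1}{- \frac{1415}{84}} = - \frac{84}{1415}$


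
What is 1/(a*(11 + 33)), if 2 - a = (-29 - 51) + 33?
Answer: 1/2156 ≈ 0.00046382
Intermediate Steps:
a = 49 (a = 2 - ((-29 - 51) + 33) = 2 - (-80 + 33) = 2 - 1*(-47) = 2 + 47 = 49)
1/(a*(11 + 33)) = 1/(49*(11 + 33)) = 1/(49*44) = 1/2156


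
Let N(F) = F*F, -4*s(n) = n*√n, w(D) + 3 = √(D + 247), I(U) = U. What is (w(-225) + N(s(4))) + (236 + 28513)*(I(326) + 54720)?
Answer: 1582517455 + √22 ≈ 1.5825e+9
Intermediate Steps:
w(D) = -3 + √(247 + D) (w(D) = -3 + √(D + 247) = -3 + √(247 + D))
s(n) = -n^(3/2)/4 (s(n) = -n*√n/4 = -n^(3/2)/4)
N(F) = F²
(w(-225) + N(s(4))) + (236 + 28513)*(I(326) + 54720) = ((-3 + √(247 - 225)) + (-4^(3/2)/4)²) + (236 + 28513)*(326 + 54720) = ((-3 + √22) + (-¼*8)²) + 28749*55046 = ((-3 + √22) + (-2)²) + 1582517454 = ((-3 + √22) + 4) + 1582517454 = (1 + √22) + 1582517454 = 1582517455 + √22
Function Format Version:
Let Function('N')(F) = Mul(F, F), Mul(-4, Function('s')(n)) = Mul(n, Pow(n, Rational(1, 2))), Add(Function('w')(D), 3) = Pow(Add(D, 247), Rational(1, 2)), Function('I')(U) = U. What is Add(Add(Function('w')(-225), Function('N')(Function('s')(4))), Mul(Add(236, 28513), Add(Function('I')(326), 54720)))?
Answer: Add(1582517455, Pow(22, Rational(1, 2))) ≈ 1.5825e+9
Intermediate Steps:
Function('w')(D) = Add(-3, Pow(Add(247, D), Rational(1, 2))) (Function('w')(D) = Add(-3, Pow(Add(D, 247), Rational(1, 2))) = Add(-3, Pow(Add(247, D), Rational(1, 2))))
Function('s')(n) = Mul(Rational(-1, 4), Pow(n, Rational(3, 2))) (Function('s')(n) = Mul(Rational(-1, 4), Mul(n, Pow(n, Rational(1, 2)))) = Mul(Rational(-1, 4), Pow(n, Rational(3, 2))))
Function('N')(F) = Pow(F, 2)
Add(Add(Function('w')(-225), Function('N')(Function('s')(4))), Mul(Add(236, 28513), Add(Function('I')(326), 54720))) = Add(Add(Add(-3, Pow(Add(247, -225), Rational(1, 2))), Pow(Mul(Rational(-1, 4), Pow(4, Rational(3, 2))), 2)), Mul(Add(236, 28513), Add(326, 54720))) = Add(Add(Add(-3, Pow(22, Rational(1, 2))), Pow(Mul(Rational(-1, 4), 8), 2)), Mul(28749, 55046)) = Add(Add(Add(-3, Pow(22, Rational(1, 2))), Pow(-2, 2)), 1582517454) = Add(Add(Add(-3, Pow(22, Rational(1, 2))), 4), 1582517454) = Add(Add(1, Pow(22, Rational(1, 2))), 1582517454) = Add(1582517455, Pow(22, Rational(1, 2)))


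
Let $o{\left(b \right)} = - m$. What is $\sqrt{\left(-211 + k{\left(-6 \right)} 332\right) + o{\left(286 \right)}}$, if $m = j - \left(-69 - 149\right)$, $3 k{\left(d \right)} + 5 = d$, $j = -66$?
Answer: $\frac{i \sqrt{14223}}{3} \approx 39.753 i$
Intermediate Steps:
$k{\left(d \right)} = - \frac{5}{3} + \frac{d}{3}$
$m = 152$ ($m = -66 - \left(-69 - 149\right) = -66 - -218 = -66 + 218 = 152$)
$o{\left(b \right)} = -152$ ($o{\left(b \right)} = \left(-1\right) 152 = -152$)
$\sqrt{\left(-211 + k{\left(-6 \right)} 332\right) + o{\left(286 \right)}} = \sqrt{\left(-211 + \left(- \frac{5}{3} + \frac{1}{3} \left(-6\right)\right) 332\right) - 152} = \sqrt{\left(-211 + \left(- \frac{5}{3} - 2\right) 332\right) - 152} = \sqrt{\left(-211 - \frac{3652}{3}\right) - 152} = \sqrt{- \frac{4285}{3} - 152} = \sqrt{- \frac{4741}{3}} = \frac{i \sqrt{14223}}{3}$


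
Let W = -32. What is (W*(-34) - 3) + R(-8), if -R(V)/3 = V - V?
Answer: 1085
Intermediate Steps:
R(V) = 0 (R(V) = -3*(V - V) = -3*0 = 0)
(W*(-34) - 3) + R(-8) = (-32*(-34) - 3) + 0 = (1088 - 3) + 0 = 1085 + 0 = 1085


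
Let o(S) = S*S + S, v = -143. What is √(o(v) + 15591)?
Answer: √35897 ≈ 189.47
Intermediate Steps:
o(S) = S + S² (o(S) = S² + S = S + S²)
√(o(v) + 15591) = √(-143*(1 - 143) + 15591) = √(-143*(-142) + 15591) = √(20306 + 15591) = √35897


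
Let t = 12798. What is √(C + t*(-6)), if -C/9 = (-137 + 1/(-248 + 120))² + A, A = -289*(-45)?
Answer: 3*I*√660408577/128 ≈ 602.31*I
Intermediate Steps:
A = 13005
C = -4685582601/16384 (C = -9*((-137 + 1/(-248 + 120))² + 13005) = -9*((-137 + 1/(-128))² + 13005) = -9*((-137 - 1/128)² + 13005) = -9*((-17537/128)² + 13005) = -9*(307546369/16384 + 13005) = -9*520620289/16384 = -4685582601/16384 ≈ -2.8599e+5)
√(C + t*(-6)) = √(-4685582601/16384 + 12798*(-6)) = √(-4685582601/16384 - 76788) = √(-5943677193/16384) = 3*I*√660408577/128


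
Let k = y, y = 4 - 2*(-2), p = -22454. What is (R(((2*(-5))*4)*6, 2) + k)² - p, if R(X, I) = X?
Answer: 76278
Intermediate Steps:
y = 8 (y = 4 + 4 = 8)
k = 8
(R(((2*(-5))*4)*6, 2) + k)² - p = (((2*(-5))*4)*6 + 8)² - 1*(-22454) = (-10*4*6 + 8)² + 22454 = (-40*6 + 8)² + 22454 = (-240 + 8)² + 22454 = (-232)² + 22454 = 53824 + 22454 = 76278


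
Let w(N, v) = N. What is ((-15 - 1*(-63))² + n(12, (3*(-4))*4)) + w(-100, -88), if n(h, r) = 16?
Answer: 2220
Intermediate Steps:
((-15 - 1*(-63))² + n(12, (3*(-4))*4)) + w(-100, -88) = ((-15 - 1*(-63))² + 16) - 100 = ((-15 + 63)² + 16) - 100 = (48² + 16) - 100 = (2304 + 16) - 100 = 2320 - 100 = 2220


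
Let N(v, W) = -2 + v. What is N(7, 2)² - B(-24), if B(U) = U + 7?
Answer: 42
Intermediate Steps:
B(U) = 7 + U
N(7, 2)² - B(-24) = (-2 + 7)² - (7 - 24) = 5² - 1*(-17) = 25 + 17 = 42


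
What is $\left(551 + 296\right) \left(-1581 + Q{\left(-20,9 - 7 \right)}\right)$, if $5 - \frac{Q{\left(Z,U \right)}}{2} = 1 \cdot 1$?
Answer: $-1332331$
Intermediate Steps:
$Q{\left(Z,U \right)} = 8$ ($Q{\left(Z,U \right)} = 10 - 2 \cdot 1 \cdot 1 = 10 - 2 = 8$)
$\left(551 + 296\right) \left(-1581 + Q{\left(-20,9 - 7 \right)}\right) = \left(551 + 296\right) \left(-1581 + 8\right) = 847 \left(-1573\right) = -1332331$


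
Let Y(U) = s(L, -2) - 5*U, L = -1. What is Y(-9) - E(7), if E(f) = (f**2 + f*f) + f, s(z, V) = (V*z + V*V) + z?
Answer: -55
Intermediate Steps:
s(z, V) = z + V**2 + V*z (s(z, V) = (V*z + V**2) + z = (V**2 + V*z) + z = z + V**2 + V*z)
E(f) = f + 2*f**2 (E(f) = (f**2 + f**2) + f = 2*f**2 + f = f + 2*f**2)
Y(U) = 5 - 5*U (Y(U) = (-1 + (-2)**2 - 2*(-1)) - 5*U = (-1 + 4 + 2) - 5*U = 5 - 5*U)
Y(-9) - E(7) = (5 - 5*(-9)) - 7*(1 + 2*7) = (5 + 45) - 7*(1 + 14) = 50 - 7*15 = 50 - 1*105 = 50 - 105 = -55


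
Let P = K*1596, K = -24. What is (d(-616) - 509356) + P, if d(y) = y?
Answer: -548276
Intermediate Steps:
P = -38304 (P = -24*1596 = -38304)
(d(-616) - 509356) + P = (-616 - 509356) - 38304 = -509972 - 38304 = -548276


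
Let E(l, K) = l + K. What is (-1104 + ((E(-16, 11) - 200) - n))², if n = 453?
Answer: 3104644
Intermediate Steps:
E(l, K) = K + l
(-1104 + ((E(-16, 11) - 200) - n))² = (-1104 + (((11 - 16) - 200) - 1*453))² = (-1104 + ((-5 - 200) - 453))² = (-1104 + (-205 - 453))² = (-1104 - 658)² = (-1762)² = 3104644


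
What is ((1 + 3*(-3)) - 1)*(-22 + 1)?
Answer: 189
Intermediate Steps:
((1 + 3*(-3)) - 1)*(-22 + 1) = ((1 - 9) - 1)*(-21) = (-8 - 1)*(-21) = -9*(-21) = 189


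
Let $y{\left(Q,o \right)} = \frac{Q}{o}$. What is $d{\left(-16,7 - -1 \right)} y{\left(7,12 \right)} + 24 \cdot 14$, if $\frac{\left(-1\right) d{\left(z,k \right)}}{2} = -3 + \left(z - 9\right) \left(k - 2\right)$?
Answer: $\frac{1029}{2} \approx 514.5$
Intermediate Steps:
$d{\left(z,k \right)} = 6 - 2 \left(-9 + z\right) \left(-2 + k\right)$ ($d{\left(z,k \right)} = - 2 \left(-3 + \left(z - 9\right) \left(k - 2\right)\right) = - 2 \left(-3 + \left(-9 + z\right) \left(-2 + k\right)\right) = 6 - 2 \left(-9 + z\right) \left(-2 + k\right)$)
$d{\left(-16,7 - -1 \right)} y{\left(7,12 \right)} + 24 \cdot 14 = \left(-30 + 4 \left(-16\right) + 18 \left(7 - -1\right) - 2 \left(7 - -1\right) \left(-16\right)\right) \frac{7}{12} + 24 \cdot 14 = \left(-30 - 64 + 18 \left(7 + 1\right) - 2 \left(7 + 1\right) \left(-16\right)\right) 7 \cdot \frac{1}{12} + 336 = \left(-30 - 64 + 18 \cdot 8 - 16 \left(-16\right)\right) \frac{7}{12} + 336 = \left(-30 - 64 + 144 + 256\right) \frac{7}{12} + 336 = 306 \cdot \frac{7}{12} + 336 = \frac{357}{2} + 336 = \frac{1029}{2}$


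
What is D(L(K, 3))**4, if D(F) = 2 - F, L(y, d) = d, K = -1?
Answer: 1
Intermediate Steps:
D(L(K, 3))**4 = (2 - 1*3)**4 = (2 - 3)**4 = (-1)**4 = 1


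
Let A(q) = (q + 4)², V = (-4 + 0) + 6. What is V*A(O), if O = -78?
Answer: 10952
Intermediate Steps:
V = 2 (V = -4 + 6 = 2)
A(q) = (4 + q)²
V*A(O) = 2*(4 - 78)² = 2*(-74)² = 2*5476 = 10952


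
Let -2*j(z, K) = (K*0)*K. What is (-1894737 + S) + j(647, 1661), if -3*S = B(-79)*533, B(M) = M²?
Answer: -9010664/3 ≈ -3.0036e+6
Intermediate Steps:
S = -3326453/3 (S = -(-79)²*533/3 = -6241*533/3 = -⅓*3326453 = -3326453/3 ≈ -1.1088e+6)
j(z, K) = 0 (j(z, K) = -K*0*K/2 = -0*K = -½*0 = 0)
(-1894737 + S) + j(647, 1661) = (-1894737 - 3326453/3) + 0 = -9010664/3 + 0 = -9010664/3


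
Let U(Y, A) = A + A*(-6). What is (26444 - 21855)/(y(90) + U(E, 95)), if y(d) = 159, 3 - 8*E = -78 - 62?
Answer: -4589/316 ≈ -14.522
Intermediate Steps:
E = 143/8 (E = 3/8 - (-78 - 62)/8 = 3/8 - 1/8*(-140) = 3/8 + 35/2 = 143/8 ≈ 17.875)
U(Y, A) = -5*A (U(Y, A) = A - 6*A = -5*A)
(26444 - 21855)/(y(90) + U(E, 95)) = (26444 - 21855)/(159 - 5*95) = 4589/(159 - 475) = 4589/(-316) = 4589*(-1/316) = -4589/316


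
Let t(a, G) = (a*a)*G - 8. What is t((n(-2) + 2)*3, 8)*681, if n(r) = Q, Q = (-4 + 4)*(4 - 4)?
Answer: 190680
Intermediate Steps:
Q = 0 (Q = 0*0 = 0)
n(r) = 0
t(a, G) = -8 + G*a² (t(a, G) = a²*G - 8 = G*a² - 8 = -8 + G*a²)
t((n(-2) + 2)*3, 8)*681 = (-8 + 8*((0 + 2)*3)²)*681 = (-8 + 8*(2*3)²)*681 = (-8 + 8*6²)*681 = (-8 + 8*36)*681 = (-8 + 288)*681 = 280*681 = 190680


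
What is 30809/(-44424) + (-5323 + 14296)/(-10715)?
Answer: -728734987/476003160 ≈ -1.5309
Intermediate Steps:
30809/(-44424) + (-5323 + 14296)/(-10715) = 30809*(-1/44424) + 8973*(-1/10715) = -30809/44424 - 8973/10715 = -728734987/476003160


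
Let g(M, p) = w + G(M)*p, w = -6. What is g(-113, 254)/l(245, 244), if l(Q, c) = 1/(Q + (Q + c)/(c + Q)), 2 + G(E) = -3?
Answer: -313896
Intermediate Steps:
G(E) = -5 (G(E) = -2 - 3 = -5)
g(M, p) = -6 - 5*p
l(Q, c) = 1/(1 + Q) (l(Q, c) = 1/(Q + (Q + c)/(Q + c)) = 1/(Q + 1) = 1/(1 + Q))
g(-113, 254)/l(245, 244) = (-6 - 5*254)/(1/(1 + 245)) = (-6 - 1270)/(1/246) = -1276/1/246 = -1276*246 = -313896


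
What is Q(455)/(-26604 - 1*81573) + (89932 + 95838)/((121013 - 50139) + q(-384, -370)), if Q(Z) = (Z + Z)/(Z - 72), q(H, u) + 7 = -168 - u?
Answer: 7696719141280/2944515954579 ≈ 2.6139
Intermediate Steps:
q(H, u) = -175 - u (q(H, u) = -7 + (-168 - u) = -175 - u)
Q(Z) = 2*Z/(-72 + Z) (Q(Z) = (2*Z)/(-72 + Z) = 2*Z/(-72 + Z))
Q(455)/(-26604 - 1*81573) + (89932 + 95838)/((121013 - 50139) + q(-384, -370)) = (2*455/(-72 + 455))/(-26604 - 1*81573) + (89932 + 95838)/((121013 - 50139) + (-175 - 1*(-370))) = (2*455/383)/(-26604 - 81573) + 185770/(70874 + (-175 + 370)) = (2*455*(1/383))/(-108177) + 185770/(70874 + 195) = (910/383)*(-1/108177) + 185770/71069 = -910/41431791 + 185770*(1/71069) = -910/41431791 + 185770/71069 = 7696719141280/2944515954579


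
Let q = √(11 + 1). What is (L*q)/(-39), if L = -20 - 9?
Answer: 58*√3/39 ≈ 2.5759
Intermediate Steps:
q = 2*√3 (q = √12 = 2*√3 ≈ 3.4641)
L = -29
(L*q)/(-39) = -58*√3/(-39) = -58*√3*(-1/39) = 58*√3/39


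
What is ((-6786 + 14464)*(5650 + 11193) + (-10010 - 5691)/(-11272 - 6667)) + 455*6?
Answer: 2319930407377/17939 ≈ 1.2932e+8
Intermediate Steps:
((-6786 + 14464)*(5650 + 11193) + (-10010 - 5691)/(-11272 - 6667)) + 455*6 = (7678*16843 - 15701/(-17939)) + 2730 = (129320554 - 15701*(-1/17939)) + 2730 = (129320554 + 15701/17939) + 2730 = 2319881433907/17939 + 2730 = 2319930407377/17939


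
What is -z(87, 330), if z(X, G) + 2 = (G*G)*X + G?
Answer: -9474628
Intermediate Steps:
z(X, G) = -2 + G + X*G**2 (z(X, G) = -2 + ((G*G)*X + G) = -2 + (G**2*X + G) = -2 + (X*G**2 + G) = -2 + (G + X*G**2) = -2 + G + X*G**2)
-z(87, 330) = -(-2 + 330 + 87*330**2) = -(-2 + 330 + 87*108900) = -(-2 + 330 + 9474300) = -1*9474628 = -9474628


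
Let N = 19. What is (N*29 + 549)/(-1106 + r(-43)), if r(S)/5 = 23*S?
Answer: -1100/6051 ≈ -0.18179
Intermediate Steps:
r(S) = 115*S (r(S) = 5*(23*S) = 115*S)
(N*29 + 549)/(-1106 + r(-43)) = (19*29 + 549)/(-1106 + 115*(-43)) = (551 + 549)/(-1106 - 4945) = 1100/(-6051) = 1100*(-1/6051) = -1100/6051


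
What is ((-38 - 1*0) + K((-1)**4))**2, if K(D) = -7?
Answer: 2025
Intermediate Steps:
((-38 - 1*0) + K((-1)**4))**2 = ((-38 - 1*0) - 7)**2 = ((-38 + 0) - 7)**2 = (-38 - 7)**2 = (-45)**2 = 2025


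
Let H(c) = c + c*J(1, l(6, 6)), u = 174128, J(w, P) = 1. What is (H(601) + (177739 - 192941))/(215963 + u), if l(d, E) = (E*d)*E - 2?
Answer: -14000/390091 ≈ -0.035889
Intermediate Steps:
l(d, E) = -2 + d*E**2 (l(d, E) = d*E**2 - 2 = -2 + d*E**2)
H(c) = 2*c (H(c) = c + c*1 = c + c = 2*c)
(H(601) + (177739 - 192941))/(215963 + u) = (2*601 + (177739 - 192941))/(215963 + 174128) = (1202 - 15202)/390091 = -14000*1/390091 = -14000/390091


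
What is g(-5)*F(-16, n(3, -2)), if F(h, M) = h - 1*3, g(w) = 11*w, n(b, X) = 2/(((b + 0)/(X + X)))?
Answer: 1045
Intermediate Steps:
n(b, X) = 4*X/b (n(b, X) = 2/((b/((2*X)))) = 2/((b*(1/(2*X)))) = 2/((b/(2*X))) = 2*(2*X/b) = 4*X/b)
F(h, M) = -3 + h (F(h, M) = h - 3 = -3 + h)
g(-5)*F(-16, n(3, -2)) = (11*(-5))*(-3 - 16) = -55*(-19) = 1045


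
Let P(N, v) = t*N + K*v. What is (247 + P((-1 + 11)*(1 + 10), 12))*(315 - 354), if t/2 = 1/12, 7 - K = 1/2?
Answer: -13390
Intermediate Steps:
K = 13/2 (K = 7 - 1/2 = 7 - 1*½ = 7 - ½ = 13/2 ≈ 6.5000)
t = ⅙ (t = 2/12 = 2*(1/12) = ⅙ ≈ 0.16667)
P(N, v) = N/6 + 13*v/2
(247 + P((-1 + 11)*(1 + 10), 12))*(315 - 354) = (247 + (((-1 + 11)*(1 + 10))/6 + (13/2)*12))*(315 - 354) = (247 + ((10*11)/6 + 78))*(-39) = (247 + ((⅙)*110 + 78))*(-39) = (247 + (55/3 + 78))*(-39) = (247 + 289/3)*(-39) = (1030/3)*(-39) = -13390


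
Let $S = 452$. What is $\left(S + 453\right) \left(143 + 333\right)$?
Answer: $430780$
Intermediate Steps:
$\left(S + 453\right) \left(143 + 333\right) = \left(452 + 453\right) \left(143 + 333\right) = 905 \cdot 476 = 430780$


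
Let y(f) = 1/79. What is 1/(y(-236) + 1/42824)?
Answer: 3383096/42903 ≈ 78.854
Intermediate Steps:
y(f) = 1/79
1/(y(-236) + 1/42824) = 1/(1/79 + 1/42824) = 1/(42903/3383096) = 3383096/42903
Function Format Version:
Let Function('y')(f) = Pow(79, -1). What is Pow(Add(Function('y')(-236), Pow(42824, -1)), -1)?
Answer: Rational(3383096, 42903) ≈ 78.854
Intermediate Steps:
Function('y')(f) = Rational(1, 79)
Pow(Add(Function('y')(-236), Pow(42824, -1)), -1) = Pow(Add(Rational(1, 79), Pow(42824, -1)), -1) = Pow(Add(Rational(1, 79), Rational(1, 42824)), -1) = Pow(Rational(42903, 3383096), -1) = Rational(3383096, 42903)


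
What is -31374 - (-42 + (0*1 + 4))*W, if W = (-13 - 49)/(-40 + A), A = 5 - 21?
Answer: -438647/14 ≈ -31332.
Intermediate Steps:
A = -16
W = 31/28 (W = (-13 - 49)/(-40 - 16) = -62/(-56) = -62*(-1/56) = 31/28 ≈ 1.1071)
-31374 - (-42 + (0*1 + 4))*W = -31374 - (-42 + (0*1 + 4))*31/28 = -31374 - (-42 + (0 + 4))*31/28 = -31374 - (-42 + 4)*31/28 = -31374 - (-38)*31/28 = -31374 - 1*(-589/14) = -31374 + 589/14 = -438647/14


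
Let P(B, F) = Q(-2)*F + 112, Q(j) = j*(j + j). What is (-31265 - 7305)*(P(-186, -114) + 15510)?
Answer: -567364700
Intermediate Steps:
Q(j) = 2*j² (Q(j) = j*(2*j) = 2*j²)
P(B, F) = 112 + 8*F (P(B, F) = (2*(-2)²)*F + 112 = (2*4)*F + 112 = 8*F + 112 = 112 + 8*F)
(-31265 - 7305)*(P(-186, -114) + 15510) = (-31265 - 7305)*((112 + 8*(-114)) + 15510) = -38570*((112 - 912) + 15510) = -38570*(-800 + 15510) = -38570*14710 = -567364700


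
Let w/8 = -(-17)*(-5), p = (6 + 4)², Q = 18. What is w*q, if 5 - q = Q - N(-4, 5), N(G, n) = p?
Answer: -59160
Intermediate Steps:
p = 100 (p = 10² = 100)
N(G, n) = 100
w = -680 (w = 8*(-(-17)*(-5)) = 8*(-1*85) = 8*(-85) = -680)
q = 87 (q = 5 - (18 - 1*100) = 5 - (18 - 100) = 5 - 1*(-82) = 5 + 82 = 87)
w*q = -680*87 = -59160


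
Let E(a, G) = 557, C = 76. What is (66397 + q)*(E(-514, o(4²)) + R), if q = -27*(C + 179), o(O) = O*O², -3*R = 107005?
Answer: -6268637008/3 ≈ -2.0895e+9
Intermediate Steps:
R = -107005/3 (R = -⅓*107005 = -107005/3 ≈ -35668.)
o(O) = O³
q = -6885 (q = -27*(76 + 179) = -27*255 = -6885)
(66397 + q)*(E(-514, o(4²)) + R) = (66397 - 6885)*(557 - 107005/3) = 59512*(-105334/3) = -6268637008/3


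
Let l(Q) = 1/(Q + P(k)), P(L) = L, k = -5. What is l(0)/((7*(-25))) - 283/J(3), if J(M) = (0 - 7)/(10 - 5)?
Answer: 25268/125 ≈ 202.14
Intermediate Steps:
J(M) = -7/5
l(Q) = 1/(-5 + Q) (l(Q) = 1/(Q - 5) = 1/(-5 + Q))
l(0)/((7*(-25))) - 283/J(3) = 1/((-5 + 0)*((7*(-25)))) - 283/(-7/5) = 1/(-5*(-175)) - 283*(-5/7) = -⅕*(-1/175) + 1415/7 = 1/875 + 1415/7 = 25268/125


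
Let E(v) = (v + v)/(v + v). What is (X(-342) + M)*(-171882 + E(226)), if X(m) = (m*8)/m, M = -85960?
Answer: 14773515712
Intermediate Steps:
X(m) = 8 (X(m) = (8*m)/m = 8)
E(v) = 1 (E(v) = (2*v)/((2*v)) = (2*v)*(1/(2*v)) = 1)
(X(-342) + M)*(-171882 + E(226)) = (8 - 85960)*(-171882 + 1) = -85952*(-171881) = 14773515712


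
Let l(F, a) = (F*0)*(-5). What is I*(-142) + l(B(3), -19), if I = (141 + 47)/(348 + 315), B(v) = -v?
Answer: -26696/663 ≈ -40.265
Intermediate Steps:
l(F, a) = 0 (l(F, a) = 0*(-5) = 0)
I = 188/663 ≈ 0.28356
I*(-142) + l(B(3), -19) = (188/663)*(-142) + 0 = -26696/663 + 0 = -26696/663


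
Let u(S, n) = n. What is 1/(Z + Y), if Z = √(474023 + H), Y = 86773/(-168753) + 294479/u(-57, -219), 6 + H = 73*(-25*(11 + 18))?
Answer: -1620147066433727/1672196758429397552 - 50585665740987*√11697/11705377309005782864 ≈ -0.0014363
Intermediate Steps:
H = -52931 (H = -6 + 73*(-25*(11 + 18)) = -6 + 73*(-25*29) = -6 + 73*(-725) = -6 - 52925 = -52931)
Y = -5523690886/4106323 (Y = 86773/(-168753) + 294479/(-219) = 86773*(-1/168753) + 294479*(-1/219) = -86773/168753 - 294479/219 = -5523690886/4106323 ≈ -1345.2)
Z = 6*√11697 (Z = √(474023 - 52931) = √421092 = 6*√11697 ≈ 648.92)
1/(Z + Y) = 1/(6*√11697 - 5523690886/4106323) = 1/(-5523690886/4106323 + 6*√11697)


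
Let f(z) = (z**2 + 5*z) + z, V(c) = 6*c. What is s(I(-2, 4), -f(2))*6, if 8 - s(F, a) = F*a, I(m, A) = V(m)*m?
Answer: 2352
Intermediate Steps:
f(z) = z**2 + 6*z
I(m, A) = 6*m**2 (I(m, A) = (6*m)*m = 6*m**2)
s(F, a) = 8 - F*a
s(I(-2, 4), -f(2))*6 = (8 - 6*(-2)**2*(-2*(6 + 2)))*6 = (8 - 6*4*(-2*8))*6 = (8 - 1*24*(-1*16))*6 = (8 - 1*24*(-16))*6 = (8 + 384)*6 = 392*6 = 2352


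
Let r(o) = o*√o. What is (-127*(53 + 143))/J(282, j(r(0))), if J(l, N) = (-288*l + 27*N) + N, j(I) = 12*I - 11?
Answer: 6223/20381 ≈ 0.30533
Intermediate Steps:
r(o) = o^(3/2)
j(I) = -11 + 12*I
J(l, N) = -288*l + 28*N
(-127*(53 + 143))/J(282, j(r(0))) = (-127*(53 + 143))/(-288*282 + 28*(-11 + 12*0^(3/2))) = (-127*196)/(-81216 + 28*(-11 + 12*0)) = -24892/(-81216 + 28*(-11 + 0)) = -24892/(-81216 + 28*(-11)) = -24892/(-81216 - 308) = -24892/(-81524) = -24892*(-1/81524) = 6223/20381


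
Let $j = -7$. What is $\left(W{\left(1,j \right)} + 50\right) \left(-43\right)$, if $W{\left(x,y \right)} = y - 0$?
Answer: $-1849$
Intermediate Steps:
$W{\left(x,y \right)} = y$ ($W{\left(x,y \right)} = y + 0 = y$)
$\left(W{\left(1,j \right)} + 50\right) \left(-43\right) = \left(-7 + 50\right) \left(-43\right) = 43 \left(-43\right) = -1849$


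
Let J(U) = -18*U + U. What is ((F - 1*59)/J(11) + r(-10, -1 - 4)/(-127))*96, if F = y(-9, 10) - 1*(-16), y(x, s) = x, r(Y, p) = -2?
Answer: 669888/23749 ≈ 28.207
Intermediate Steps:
J(U) = -17*U
F = 7 (F = -9 - 1*(-16) = -9 + 16 = 7)
((F - 1*59)/J(11) + r(-10, -1 - 4)/(-127))*96 = ((7 - 1*59)/((-17*11)) - 2/(-127))*96 = ((7 - 59)/(-187) - 2*(-1/127))*96 = (-52*(-1/187) + 2/127)*96 = (52/187 + 2/127)*96 = (6978/23749)*96 = 669888/23749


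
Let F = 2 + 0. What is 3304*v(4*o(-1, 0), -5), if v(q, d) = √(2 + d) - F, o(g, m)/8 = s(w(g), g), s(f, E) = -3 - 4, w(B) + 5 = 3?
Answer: -6608 + 3304*I*√3 ≈ -6608.0 + 5722.7*I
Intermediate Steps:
w(B) = -2 (w(B) = -5 + 3 = -2)
s(f, E) = -7
o(g, m) = -56 (o(g, m) = 8*(-7) = -56)
F = 2
v(q, d) = -2 + √(2 + d) (v(q, d) = √(2 + d) - 1*2 = √(2 + d) - 2 = -2 + √(2 + d))
3304*v(4*o(-1, 0), -5) = 3304*(-2 + √(2 - 5)) = 3304*(-2 + √(-3)) = 3304*(-2 + I*√3) = -6608 + 3304*I*√3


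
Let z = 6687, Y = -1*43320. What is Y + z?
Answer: -36633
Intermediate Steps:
Y = -43320
Y + z = -43320 + 6687 = -36633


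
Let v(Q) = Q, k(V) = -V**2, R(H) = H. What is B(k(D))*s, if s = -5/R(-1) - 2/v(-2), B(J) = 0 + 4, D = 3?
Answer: 24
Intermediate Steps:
B(J) = 4
s = 6 (s = -5/(-1) - 2/(-2) = -5*(-1) - 2*(-1/2) = 5 + 1 = 6)
B(k(D))*s = 4*6 = 24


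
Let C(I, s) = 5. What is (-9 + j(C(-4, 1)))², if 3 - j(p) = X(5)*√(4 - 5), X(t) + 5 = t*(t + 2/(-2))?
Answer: -189 + 180*I ≈ -189.0 + 180.0*I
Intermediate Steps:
X(t) = -5 + t*(-1 + t) (X(t) = -5 + t*(t + 2/(-2)) = -5 + t*(t + 2*(-½)) = -5 + t*(t - 1) = -5 + t*(-1 + t))
j(p) = 3 - 15*I (j(p) = 3 - (-5 + 5² - 1*5)*√(4 - 5) = 3 - (-5 + 25 - 5)*√(-1) = 3 - 15*I)
(-9 + j(C(-4, 1)))² = (-9 + (3 - 15*I))² = (-6 - 15*I)²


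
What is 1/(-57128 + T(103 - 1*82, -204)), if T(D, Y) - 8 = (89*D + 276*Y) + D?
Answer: -1/111534 ≈ -8.9659e-6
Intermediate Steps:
T(D, Y) = 8 + 90*D + 276*Y (T(D, Y) = 8 + ((89*D + 276*Y) + D) = 8 + (90*D + 276*Y) = 8 + 90*D + 276*Y)
1/(-57128 + T(103 - 1*82, -204)) = 1/(-57128 + (8 + 90*(103 - 1*82) + 276*(-204))) = 1/(-57128 + (8 + 90*(103 - 82) - 56304)) = 1/(-57128 + (8 + 90*21 - 56304)) = 1/(-57128 + (8 + 1890 - 56304)) = 1/(-57128 - 54406) = 1/(-111534) = -1/111534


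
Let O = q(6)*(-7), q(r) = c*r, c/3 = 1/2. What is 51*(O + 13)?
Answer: -2550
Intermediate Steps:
c = 3/2 ≈ 1.5000
q(r) = 3*r/2
O = -63 (O = ((3/2)*6)*(-7) = 9*(-7) = -63)
51*(O + 13) = 51*(-63 + 13) = 51*(-50) = -2550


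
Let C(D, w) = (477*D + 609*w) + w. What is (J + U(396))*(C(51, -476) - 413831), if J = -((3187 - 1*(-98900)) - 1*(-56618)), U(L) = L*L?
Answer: 1284263096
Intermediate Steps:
C(D, w) = 477*D + 610*w
U(L) = L²
J = -158705 (J = -((3187 + 98900) + 56618) = -(102087 + 56618) = -1*158705 = -158705)
(J + U(396))*(C(51, -476) - 413831) = (-158705 + 396²)*((477*51 + 610*(-476)) - 413831) = (-158705 + 156816)*((24327 - 290360) - 413831) = -1889*(-266033 - 413831) = -1889*(-679864) = 1284263096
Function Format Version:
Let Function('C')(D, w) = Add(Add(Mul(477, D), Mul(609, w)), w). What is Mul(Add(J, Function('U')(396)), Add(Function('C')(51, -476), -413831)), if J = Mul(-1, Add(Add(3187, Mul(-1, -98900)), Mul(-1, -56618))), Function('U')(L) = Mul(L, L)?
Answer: 1284263096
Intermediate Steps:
Function('C')(D, w) = Add(Mul(477, D), Mul(610, w))
Function('U')(L) = Pow(L, 2)
J = -158705 (J = Mul(-1, Add(Add(3187, 98900), 56618)) = Mul(-1, Add(102087, 56618)) = Mul(-1, 158705) = -158705)
Mul(Add(J, Function('U')(396)), Add(Function('C')(51, -476), -413831)) = Mul(Add(-158705, Pow(396, 2)), Add(Add(Mul(477, 51), Mul(610, -476)), -413831)) = Mul(Add(-158705, 156816), Add(Add(24327, -290360), -413831)) = Mul(-1889, Add(-266033, -413831)) = Mul(-1889, -679864) = 1284263096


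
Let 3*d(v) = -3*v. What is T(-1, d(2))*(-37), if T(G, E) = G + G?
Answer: 74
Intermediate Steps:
d(v) = -v (d(v) = (-3*v)/3 = -v)
T(G, E) = 2*G
T(-1, d(2))*(-37) = (2*(-1))*(-37) = -2*(-37) = 74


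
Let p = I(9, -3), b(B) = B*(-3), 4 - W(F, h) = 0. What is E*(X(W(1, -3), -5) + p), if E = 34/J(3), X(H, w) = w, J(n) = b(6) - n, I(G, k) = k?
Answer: 272/21 ≈ 12.952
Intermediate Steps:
W(F, h) = 4 (W(F, h) = 4 - 1*0 = 4 + 0 = 4)
b(B) = -3*B
J(n) = -18 - n (J(n) = -3*6 - n = -18 - n)
p = -3
E = -34/21 (E = 34/(-18 - 1*3) = 34/(-18 - 3) = 34/(-21) = 34*(-1/21) = -34/21 ≈ -1.6190)
E*(X(W(1, -3), -5) + p) = -34*(-5 - 3)/21 = -34/21*(-8) = 272/21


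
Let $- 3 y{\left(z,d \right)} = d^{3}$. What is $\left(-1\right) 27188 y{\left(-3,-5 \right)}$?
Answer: $- \frac{3398500}{3} \approx -1.1328 \cdot 10^{6}$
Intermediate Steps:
$y{\left(z,d \right)} = - \frac{d^{3}}{3}$
$\left(-1\right) 27188 y{\left(-3,-5 \right)} = \left(-1\right) 27188 \left(- \frac{\left(-5\right)^{3}}{3}\right) = - 27188 \left(\left(- \frac{1}{3}\right) \left(-125\right)\right) = \left(-27188\right) \frac{125}{3} = - \frac{3398500}{3}$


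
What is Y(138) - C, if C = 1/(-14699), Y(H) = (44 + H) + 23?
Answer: 3013296/14699 ≈ 205.00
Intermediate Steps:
Y(H) = 67 + H
C = -1/14699 ≈ -6.8032e-5
Y(138) - C = (67 + 138) - 1*(-1/14699) = 205 + 1/14699 = 3013296/14699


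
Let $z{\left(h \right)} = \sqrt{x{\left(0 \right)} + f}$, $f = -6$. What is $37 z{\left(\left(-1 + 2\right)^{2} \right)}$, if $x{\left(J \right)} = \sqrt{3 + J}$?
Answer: $37 \sqrt{-6 + \sqrt{3}} \approx 76.438 i$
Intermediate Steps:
$z{\left(h \right)} = \sqrt{-6 + \sqrt{3}}$ ($z{\left(h \right)} = \sqrt{\sqrt{3 + 0} - 6} = \sqrt{\sqrt{3} - 6} = \sqrt{-6 + \sqrt{3}}$)
$37 z{\left(\left(-1 + 2\right)^{2} \right)} = 37 \sqrt{-6 + \sqrt{3}}$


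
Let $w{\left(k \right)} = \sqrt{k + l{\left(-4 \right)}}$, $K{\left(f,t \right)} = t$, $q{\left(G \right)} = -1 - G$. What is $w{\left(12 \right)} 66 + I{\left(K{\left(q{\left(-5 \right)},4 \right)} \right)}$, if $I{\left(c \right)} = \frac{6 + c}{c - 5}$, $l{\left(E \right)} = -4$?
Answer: $-10 + 132 \sqrt{2} \approx 176.68$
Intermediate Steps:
$I{\left(c \right)} = \frac{6 + c}{-5 + c}$
$w{\left(k \right)} = \sqrt{-4 + k}$ ($w{\left(k \right)} = \sqrt{k - 4} = \sqrt{-4 + k}$)
$w{\left(12 \right)} 66 + I{\left(K{\left(q{\left(-5 \right)},4 \right)} \right)} = \sqrt{-4 + 12} \cdot 66 + \frac{6 + 4}{-5 + 4} = \sqrt{8} \cdot 66 + \frac{1}{-1} \cdot 10 = 2 \sqrt{2} \cdot 66 - 10 = 132 \sqrt{2} - 10 = -10 + 132 \sqrt{2}$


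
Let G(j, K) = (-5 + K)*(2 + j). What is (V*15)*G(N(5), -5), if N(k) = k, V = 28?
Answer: -29400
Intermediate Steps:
(V*15)*G(N(5), -5) = (28*15)*(-10 - 5*5 + 2*(-5) - 5*5) = 420*(-10 - 25 - 10 - 25) = 420*(-70) = -29400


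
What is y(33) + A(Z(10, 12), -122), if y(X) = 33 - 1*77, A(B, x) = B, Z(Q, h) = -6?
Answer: -50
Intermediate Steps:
y(X) = -44 (y(X) = 33 - 77 = -44)
y(33) + A(Z(10, 12), -122) = -44 - 6 = -50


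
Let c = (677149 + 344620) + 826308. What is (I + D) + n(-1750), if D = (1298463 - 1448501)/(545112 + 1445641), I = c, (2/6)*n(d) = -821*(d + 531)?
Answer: 9656095516884/1990753 ≈ 4.8505e+6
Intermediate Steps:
n(d) = -1307853 - 2463*d (n(d) = 3*(-821*(d + 531)) = 3*(-821*(531 + d)) = 3*(-435951 - 821*d) = -1307853 - 2463*d)
c = 1848077 (c = 1021769 + 826308 = 1848077)
I = 1848077
D = -150038/1990753 ≈ -0.075367
(I + D) + n(-1750) = (1848077 - 150038/1990753) + (-1307853 - 2463*(-1750)) = 3679064681943/1990753 + (-1307853 + 4310250) = 3679064681943/1990753 + 3002397 = 9656095516884/1990753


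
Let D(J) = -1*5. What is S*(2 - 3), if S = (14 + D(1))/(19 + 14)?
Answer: -3/11 ≈ -0.27273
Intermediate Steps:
D(J) = -5
S = 3/11 (S = (14 - 5)/(19 + 14) = 9/33 = 9*(1/33) = 3/11 ≈ 0.27273)
S*(2 - 3) = 3*(2 - 3)/11 = (3/11)*(-1) = -3/11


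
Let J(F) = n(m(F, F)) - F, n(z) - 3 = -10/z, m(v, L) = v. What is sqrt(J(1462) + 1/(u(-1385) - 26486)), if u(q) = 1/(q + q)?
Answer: 2*I*sqrt(1049118151537249966311771)/53630707551 ≈ 38.197*I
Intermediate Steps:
u(q) = 1/(2*q)
n(z) = 3 - 10/z
J(F) = 3 - F - 10/F (J(F) = (3 - 10/F) - F = 3 - F - 10/F)
sqrt(J(1462) + 1/(u(-1385) - 26486)) = sqrt((3 - 1*1462 - 10/1462) + 1/((1/2)/(-1385) - 26486)) = sqrt((3 - 1462 - 10*1/1462) + 1/((1/2)*(-1/1385) - 26486)) = sqrt((3 - 1462 - 5/731) + 1/(-1/2770 - 26486)) = sqrt(-1066534/731 + 1/(-73366221/2770)) = sqrt(-1066534/731 - 2770/73366221) = sqrt(-78247571172884/53630707551) = 2*I*sqrt(1049118151537249966311771)/53630707551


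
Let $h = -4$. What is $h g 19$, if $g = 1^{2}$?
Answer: $-76$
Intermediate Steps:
$g = 1$
$h g 19 = \left(-4\right) 1 \cdot 19 = \left(-4\right) 19 = -76$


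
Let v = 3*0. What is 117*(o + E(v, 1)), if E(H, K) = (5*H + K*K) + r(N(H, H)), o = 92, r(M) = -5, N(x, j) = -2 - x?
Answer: 10296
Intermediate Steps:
v = 0
E(H, K) = -5 + K**2 + 5*H (E(H, K) = (5*H + K*K) - 5 = (5*H + K**2) - 5 = (K**2 + 5*H) - 5 = -5 + K**2 + 5*H)
117*(o + E(v, 1)) = 117*(92 + (-5 + 1**2 + 5*0)) = 117*(92 + (-5 + 1 + 0)) = 117*(92 - 4) = 117*88 = 10296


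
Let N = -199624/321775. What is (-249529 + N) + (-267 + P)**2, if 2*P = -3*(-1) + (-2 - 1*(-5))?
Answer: -57865963199/321775 ≈ -1.7983e+5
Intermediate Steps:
P = 3 (P = (-3*(-1) + (-2 - 1*(-5)))/2 = (3 + (-2 + 5))/2 = (3 + 3)/2 = (1/2)*6 = 3)
N = -199624/321775 (N = -199624*1/321775 = -199624/321775 ≈ -0.62038)
(-249529 + N) + (-267 + P)**2 = (-249529 - 199624/321775) + (-267 + 3)**2 = -80292393599/321775 + (-264)**2 = -80292393599/321775 + 69696 = -57865963199/321775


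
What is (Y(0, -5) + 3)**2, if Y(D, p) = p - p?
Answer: 9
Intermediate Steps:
Y(D, p) = 0
(Y(0, -5) + 3)**2 = (0 + 3)**2 = 3**2 = 9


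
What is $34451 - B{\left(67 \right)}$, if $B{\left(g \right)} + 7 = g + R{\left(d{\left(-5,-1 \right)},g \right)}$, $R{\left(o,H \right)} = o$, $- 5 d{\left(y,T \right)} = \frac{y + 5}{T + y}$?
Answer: $34391$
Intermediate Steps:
$d{\left(y,T \right)} = - \frac{5 + y}{5 \left(T + y\right)}$ ($d{\left(y,T \right)} = - \frac{\left(y + 5\right) \frac{1}{T + y}}{5} = - \frac{\left(5 + y\right) \frac{1}{T + y}}{5} = - \frac{\frac{1}{T + y} \left(5 + y\right)}{5} = - \frac{5 + y}{5 \left(T + y\right)}$)
$B{\left(g \right)} = -7 + g$ ($B{\left(g \right)} = -7 + \left(g + \frac{-1 - -1}{-1 - 5}\right) = -7 + \left(g + \frac{-1 + 1}{-6}\right) = -7 + \left(g - 0\right) = -7 + \left(g + 0\right) = -7 + g$)
$34451 - B{\left(67 \right)} = 34451 - \left(-7 + 67\right) = 34451 - 60 = 34391$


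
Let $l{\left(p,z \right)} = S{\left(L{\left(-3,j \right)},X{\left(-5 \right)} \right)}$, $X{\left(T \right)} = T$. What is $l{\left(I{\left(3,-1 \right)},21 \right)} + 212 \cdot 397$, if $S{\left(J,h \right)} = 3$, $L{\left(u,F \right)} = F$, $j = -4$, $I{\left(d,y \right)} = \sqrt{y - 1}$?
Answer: $84167$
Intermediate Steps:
$I{\left(d,y \right)} = \sqrt{-1 + y}$
$l{\left(p,z \right)} = 3$
$l{\left(I{\left(3,-1 \right)},21 \right)} + 212 \cdot 397 = 3 + 212 \cdot 397 = 3 + 84164 = 84167$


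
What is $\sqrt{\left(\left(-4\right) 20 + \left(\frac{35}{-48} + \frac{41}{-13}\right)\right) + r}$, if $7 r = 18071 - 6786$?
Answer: $\frac{\sqrt{1822394847}}{1092} \approx 39.093$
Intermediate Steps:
$r = \frac{11285}{7}$ ($r = \frac{18071 - 6786}{7} = \frac{1}{7} \cdot 11285 = \frac{11285}{7} \approx 1612.1$)
$\sqrt{\left(\left(-4\right) 20 + \left(\frac{35}{-48} + \frac{41}{-13}\right)\right) + r} = \sqrt{\left(\left(-4\right) 20 + \left(\frac{35}{-48} + \frac{41}{-13}\right)\right) + \frac{11285}{7}} = \sqrt{\left(-80 + \left(35 \left(- \frac{1}{48}\right) + 41 \left(- \frac{1}{13}\right)\right)\right) + \frac{11285}{7}} = \sqrt{\left(-80 - \frac{2423}{624}\right) + \frac{11285}{7}} = \sqrt{- \frac{52343}{624} + \frac{11285}{7}} = \sqrt{\frac{6675439}{4368}} = \frac{\sqrt{1822394847}}{1092}$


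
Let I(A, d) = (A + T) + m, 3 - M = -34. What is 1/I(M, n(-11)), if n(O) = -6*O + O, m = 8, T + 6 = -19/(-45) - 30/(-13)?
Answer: 585/24412 ≈ 0.023964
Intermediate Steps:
T = -1913/585 (T = -6 + (-19/(-45) - 30/(-13)) = -6 + (-19*(-1/45) - 30*(-1/13)) = -6 + (19/45 + 30/13) = -6 + 1597/585 = -1913/585 ≈ -3.2701)
n(O) = -5*O
M = 37 (M = 3 - 1*(-34) = 3 + 34 = 37)
I(A, d) = 2767/585 + A (I(A, d) = (A - 1913/585) + 8 = (-1913/585 + A) + 8 = 2767/585 + A)
1/I(M, n(-11)) = 1/(2767/585 + 37) = 1/(24412/585) = 585/24412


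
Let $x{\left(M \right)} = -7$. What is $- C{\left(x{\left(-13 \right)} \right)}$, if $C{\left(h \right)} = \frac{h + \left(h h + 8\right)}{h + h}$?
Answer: $\frac{25}{7} \approx 3.5714$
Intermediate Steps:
$C{\left(h \right)} = \frac{8 + h + h^{2}}{2 h}$ ($C{\left(h \right)} = \frac{h + \left(h^{2} + 8\right)}{2 h} = \left(h + \left(8 + h^{2}\right)\right) \frac{1}{2 h} = \left(8 + h + h^{2}\right) \frac{1}{2 h} = \frac{8 + h + h^{2}}{2 h}$)
$- C{\left(x{\left(-13 \right)} \right)} = - \frac{8 - 7 \left(1 - 7\right)}{2 \left(-7\right)} = - \frac{\left(-1\right) \left(8 - -42\right)}{2 \cdot 7} = - \frac{\left(-1\right) \left(8 + 42\right)}{2 \cdot 7} = - \frac{\left(-1\right) 50}{2 \cdot 7} = \left(-1\right) \left(- \frac{25}{7}\right) = \frac{25}{7}$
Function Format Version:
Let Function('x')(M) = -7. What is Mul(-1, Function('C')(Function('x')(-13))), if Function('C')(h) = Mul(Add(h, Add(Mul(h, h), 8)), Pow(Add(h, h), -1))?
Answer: Rational(25, 7) ≈ 3.5714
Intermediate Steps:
Function('C')(h) = Mul(Rational(1, 2), Pow(h, -1), Add(8, h, Pow(h, 2))) (Function('C')(h) = Mul(Add(h, Add(Pow(h, 2), 8)), Pow(Mul(2, h), -1)) = Mul(Add(h, Add(8, Pow(h, 2))), Mul(Rational(1, 2), Pow(h, -1))) = Mul(Add(8, h, Pow(h, 2)), Mul(Rational(1, 2), Pow(h, -1))) = Mul(Rational(1, 2), Pow(h, -1), Add(8, h, Pow(h, 2))))
Mul(-1, Function('C')(Function('x')(-13))) = Mul(-1, Mul(Rational(1, 2), Pow(-7, -1), Add(8, Mul(-7, Add(1, -7))))) = Mul(-1, Mul(Rational(1, 2), Rational(-1, 7), Add(8, Mul(-7, -6)))) = Mul(-1, Mul(Rational(1, 2), Rational(-1, 7), Add(8, 42))) = Mul(-1, Mul(Rational(1, 2), Rational(-1, 7), 50)) = Mul(-1, Rational(-25, 7)) = Rational(25, 7)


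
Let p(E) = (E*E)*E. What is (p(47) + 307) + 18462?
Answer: 122592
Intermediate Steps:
p(E) = E³ (p(E) = E²*E = E³)
(p(47) + 307) + 18462 = (47³ + 307) + 18462 = (103823 + 307) + 18462 = 104130 + 18462 = 122592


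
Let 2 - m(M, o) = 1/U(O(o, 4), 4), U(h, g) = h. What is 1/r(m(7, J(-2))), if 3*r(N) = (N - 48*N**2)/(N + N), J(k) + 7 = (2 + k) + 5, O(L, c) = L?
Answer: -6/119 ≈ -0.050420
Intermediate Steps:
J(k) = k (J(k) = -7 + ((2 + k) + 5) = -7 + (7 + k) = k)
m(M, o) = 2 - 1/o
r(N) = (N - 48*N**2)/(6*N) (r(N) = ((N - 48*N**2)/(N + N))/3 = ((N - 48*N**2)/((2*N)))/3 = ((N - 48*N**2)*(1/(2*N)))/3 = ((N - 48*N**2)/(2*N))/3 = (N - 48*N**2)/(6*N))
1/r(m(7, J(-2))) = 1/(1/6 - 8*(2 - 1/(-2))) = 1/(1/6 - 8*(2 - 1*(-1/2))) = 1/(1/6 - 8*(2 + 1/2)) = 1/(1/6 - 8*5/2) = 1/(1/6 - 20) = 1/(-119/6) = -6/119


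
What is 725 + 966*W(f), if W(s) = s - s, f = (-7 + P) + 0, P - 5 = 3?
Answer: 725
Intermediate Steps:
P = 8 (P = 5 + 3 = 8)
f = 1 (f = (-7 + 8) + 0 = 1 + 0 = 1)
W(s) = 0
725 + 966*W(f) = 725 + 966*0 = 725 + 0 = 725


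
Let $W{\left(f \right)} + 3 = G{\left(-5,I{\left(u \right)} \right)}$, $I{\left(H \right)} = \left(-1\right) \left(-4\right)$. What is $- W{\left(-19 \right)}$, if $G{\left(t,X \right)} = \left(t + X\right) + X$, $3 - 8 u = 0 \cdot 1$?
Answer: $0$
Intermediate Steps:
$u = \frac{3}{8}$ ($u = \frac{3}{8} - \frac{0 \cdot 1}{8} = \frac{3}{8} - 0 = \frac{3}{8} + 0 = \frac{3}{8} \approx 0.375$)
$I{\left(H \right)} = 4$
$G{\left(t,X \right)} = t + 2 X$ ($G{\left(t,X \right)} = \left(X + t\right) + X = t + 2 X$)
$W{\left(f \right)} = 0$ ($W{\left(f \right)} = -3 + \left(-5 + 2 \cdot 4\right) = -3 + \left(-5 + 8\right) = -3 + 3 = 0$)
$- W{\left(-19 \right)} = \left(-1\right) 0 = 0$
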